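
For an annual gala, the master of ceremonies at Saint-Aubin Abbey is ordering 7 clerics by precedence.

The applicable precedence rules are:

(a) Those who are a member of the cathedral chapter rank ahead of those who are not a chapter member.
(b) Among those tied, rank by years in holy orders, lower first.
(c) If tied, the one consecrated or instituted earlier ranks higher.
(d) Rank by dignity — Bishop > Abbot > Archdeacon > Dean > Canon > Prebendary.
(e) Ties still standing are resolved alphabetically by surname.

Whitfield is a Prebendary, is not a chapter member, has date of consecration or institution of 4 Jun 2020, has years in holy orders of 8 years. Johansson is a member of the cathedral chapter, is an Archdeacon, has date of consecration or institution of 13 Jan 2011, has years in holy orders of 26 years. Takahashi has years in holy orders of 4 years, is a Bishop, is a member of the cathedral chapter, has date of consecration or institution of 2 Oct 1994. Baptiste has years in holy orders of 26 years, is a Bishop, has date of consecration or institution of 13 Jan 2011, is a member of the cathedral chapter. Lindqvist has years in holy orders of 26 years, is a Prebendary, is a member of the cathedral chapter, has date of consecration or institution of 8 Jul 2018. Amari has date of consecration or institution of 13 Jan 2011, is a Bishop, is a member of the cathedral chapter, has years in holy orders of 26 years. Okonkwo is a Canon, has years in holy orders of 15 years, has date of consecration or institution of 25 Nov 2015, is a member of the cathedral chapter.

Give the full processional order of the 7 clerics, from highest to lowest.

By the first rule: Takahashi, Okonkwo, Amari, Baptiste, Johansson and Lindqvist (each a member of the cathedral chapter); then Whitfield (not a chapter member).
Among Takahashi, Okonkwo, Amari, Baptiste, Johansson and Lindqvist, by years in holy orders (lower first): Takahashi (4 years) before Okonkwo (15 years) before Amari, Baptiste, Johansson and Lindqvist (26 years).
Among Amari, Baptiste, Johansson and Lindqvist, by date of consecration or institution (earlier first): Amari, Baptiste and Johansson (13 Jan 2011) before Lindqvist (8 Jul 2018).
Among Amari, Baptiste and Johansson, by dignity: Amari and Baptiste (Bishop) before Johansson (Archdeacon).
Among Amari and Baptiste, alphabetically by surname: Amari before Baptiste.
Full order: Takahashi, Okonkwo, Amari, Baptiste, Johansson, Lindqvist, Whitfield.

Takahashi, Okonkwo, Amari, Baptiste, Johansson, Lindqvist, Whitfield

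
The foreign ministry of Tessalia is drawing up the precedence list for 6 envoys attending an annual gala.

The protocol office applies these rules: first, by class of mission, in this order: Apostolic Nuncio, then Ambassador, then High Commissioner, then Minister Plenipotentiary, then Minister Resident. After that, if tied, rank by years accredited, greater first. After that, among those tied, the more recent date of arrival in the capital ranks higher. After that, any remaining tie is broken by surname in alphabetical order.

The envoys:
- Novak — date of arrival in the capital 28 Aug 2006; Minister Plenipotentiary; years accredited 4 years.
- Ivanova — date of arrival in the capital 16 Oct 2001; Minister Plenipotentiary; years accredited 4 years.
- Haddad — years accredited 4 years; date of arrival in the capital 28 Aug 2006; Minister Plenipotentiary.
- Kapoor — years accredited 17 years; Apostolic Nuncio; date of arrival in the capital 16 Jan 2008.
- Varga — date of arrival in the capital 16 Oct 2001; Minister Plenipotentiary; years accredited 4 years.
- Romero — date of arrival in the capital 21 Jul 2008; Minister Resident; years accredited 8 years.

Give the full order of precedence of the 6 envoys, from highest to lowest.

Kapoor, Haddad, Novak, Ivanova, Varga, Romero

By class of mission: Kapoor (Apostolic Nuncio); then Haddad, Novak, Ivanova and Varga (Minister Plenipotentiary); then Romero (Minister Resident).
Haddad, Novak, Ivanova and Varga all have years accredited 4 years, so the next rule applies.
Among Haddad, Novak, Ivanova and Varga, by date of arrival in the capital (later first): Haddad and Novak (28 Aug 2006) before Ivanova and Varga (16 Oct 2001).
Among Haddad and Novak, alphabetically by surname: Haddad before Novak.
Among Ivanova and Varga, alphabetically by surname: Ivanova before Varga.
Full order: Kapoor, Haddad, Novak, Ivanova, Varga, Romero.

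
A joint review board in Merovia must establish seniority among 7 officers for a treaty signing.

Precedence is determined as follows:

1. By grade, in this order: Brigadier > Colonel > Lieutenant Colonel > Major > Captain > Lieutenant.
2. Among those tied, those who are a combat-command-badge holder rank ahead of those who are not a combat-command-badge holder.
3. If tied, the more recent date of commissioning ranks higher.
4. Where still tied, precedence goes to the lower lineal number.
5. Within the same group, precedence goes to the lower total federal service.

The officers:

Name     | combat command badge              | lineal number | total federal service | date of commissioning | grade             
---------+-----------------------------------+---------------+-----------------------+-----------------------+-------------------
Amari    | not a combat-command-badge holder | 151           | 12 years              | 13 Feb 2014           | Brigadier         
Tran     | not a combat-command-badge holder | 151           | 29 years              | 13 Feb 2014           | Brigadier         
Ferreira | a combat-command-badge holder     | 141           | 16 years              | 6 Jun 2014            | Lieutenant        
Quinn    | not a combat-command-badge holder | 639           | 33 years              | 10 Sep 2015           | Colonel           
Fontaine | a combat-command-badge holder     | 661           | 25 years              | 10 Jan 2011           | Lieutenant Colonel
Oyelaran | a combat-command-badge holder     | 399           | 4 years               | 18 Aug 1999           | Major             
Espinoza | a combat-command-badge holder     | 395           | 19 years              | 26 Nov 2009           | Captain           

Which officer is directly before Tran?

By grade: Amari and Tran (Brigadier); then Quinn (Colonel); then Fontaine (Lieutenant Colonel); then Oyelaran (Major); then Espinoza (Captain); then Ferreira (Lieutenant).
Amari and Tran are each not a combat-command-badge holder, so the next rule applies.
Amari and Tran both have date of commissioning 13 Feb 2014, so the next rule applies.
Amari and Tran both have lineal number 151, so the next rule applies.
Among Amari and Tran, by total federal service (lower first): Amari (12 years) before Tran (29 years).
Order: Amari, Tran, Quinn, Fontaine, Oyelaran, Espinoza, Ferreira.

Amari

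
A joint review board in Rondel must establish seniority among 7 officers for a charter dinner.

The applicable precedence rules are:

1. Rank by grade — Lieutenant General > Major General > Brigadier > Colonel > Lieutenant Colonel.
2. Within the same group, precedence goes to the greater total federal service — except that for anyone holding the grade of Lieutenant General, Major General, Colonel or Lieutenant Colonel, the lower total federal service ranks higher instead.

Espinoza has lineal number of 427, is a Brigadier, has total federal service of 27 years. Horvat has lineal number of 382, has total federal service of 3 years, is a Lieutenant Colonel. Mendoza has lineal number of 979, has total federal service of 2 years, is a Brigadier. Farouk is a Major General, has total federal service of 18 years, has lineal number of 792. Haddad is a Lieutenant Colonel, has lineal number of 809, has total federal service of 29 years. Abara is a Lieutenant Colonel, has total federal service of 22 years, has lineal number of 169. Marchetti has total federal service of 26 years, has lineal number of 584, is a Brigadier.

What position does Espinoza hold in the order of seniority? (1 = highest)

2

By grade: Farouk (Major General); then Espinoza, Marchetti and Mendoza (Brigadier); then Horvat, Abara and Haddad (Lieutenant Colonel).
Among Espinoza, Marchetti and Mendoza, by total federal service (higher first): Espinoza (27 years) before Marchetti (26 years) before Mendoza (2 years).
Among Horvat, Abara and Haddad, by total federal service (lower first) (reversed rule for this group): Horvat (3 years) before Abara (22 years) before Haddad (29 years).
Order: Farouk, Espinoza, Marchetti, Mendoza, Horvat, Abara, Haddad. So position 2.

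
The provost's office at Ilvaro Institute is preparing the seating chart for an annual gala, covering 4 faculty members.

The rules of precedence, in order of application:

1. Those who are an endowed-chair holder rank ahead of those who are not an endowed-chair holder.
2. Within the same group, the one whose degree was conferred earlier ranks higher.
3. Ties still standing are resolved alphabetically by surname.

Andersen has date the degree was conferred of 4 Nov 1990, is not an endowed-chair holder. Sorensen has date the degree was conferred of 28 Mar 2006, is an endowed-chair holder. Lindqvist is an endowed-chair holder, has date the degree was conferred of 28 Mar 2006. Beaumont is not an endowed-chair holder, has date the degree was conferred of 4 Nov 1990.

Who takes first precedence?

By the first rule: Lindqvist and Sorensen (both an endowed-chair holder); then Andersen and Beaumont (both not an endowed-chair holder).
Lindqvist and Sorensen both have date the degree was conferred 28 Mar 2006, so the next rule applies.
Among Lindqvist and Sorensen, alphabetically by surname: Lindqvist before Sorensen.
Andersen and Beaumont both have date the degree was conferred 4 Nov 1990, so the next rule applies.
Among Andersen and Beaumont, alphabetically by surname: Andersen before Beaumont.
Order: Lindqvist, Sorensen, Andersen, Beaumont.

Lindqvist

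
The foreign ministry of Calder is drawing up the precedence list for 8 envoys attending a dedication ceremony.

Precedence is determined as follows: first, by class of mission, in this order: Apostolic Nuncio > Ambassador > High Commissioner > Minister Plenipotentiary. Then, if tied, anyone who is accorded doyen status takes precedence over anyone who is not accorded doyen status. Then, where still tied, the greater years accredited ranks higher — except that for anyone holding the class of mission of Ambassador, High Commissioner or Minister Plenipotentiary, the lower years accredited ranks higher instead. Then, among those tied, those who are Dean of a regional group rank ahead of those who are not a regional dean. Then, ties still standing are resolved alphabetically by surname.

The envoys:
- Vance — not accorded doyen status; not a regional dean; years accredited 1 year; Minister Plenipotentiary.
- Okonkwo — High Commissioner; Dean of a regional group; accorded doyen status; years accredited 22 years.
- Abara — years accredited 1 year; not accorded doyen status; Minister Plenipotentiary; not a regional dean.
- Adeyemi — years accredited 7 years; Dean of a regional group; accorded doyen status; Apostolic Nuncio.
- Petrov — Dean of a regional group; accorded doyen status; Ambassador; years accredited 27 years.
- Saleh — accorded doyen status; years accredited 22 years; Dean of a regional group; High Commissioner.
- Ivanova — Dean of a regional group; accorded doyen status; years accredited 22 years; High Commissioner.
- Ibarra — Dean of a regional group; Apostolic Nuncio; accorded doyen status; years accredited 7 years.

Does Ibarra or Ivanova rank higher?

By class of mission: Adeyemi and Ibarra (Apostolic Nuncio); then Petrov (Ambassador); then Ivanova, Okonkwo and Saleh (High Commissioner); then Abara and Vance (Minister Plenipotentiary).
Adeyemi and Ibarra are each accorded doyen status, so the next rule applies.
Adeyemi and Ibarra both have years accredited 7 years, so the next rule applies.
Adeyemi and Ibarra are each Dean of a regional group, so the next rule applies.
Among Adeyemi and Ibarra, alphabetically by surname: Adeyemi before Ibarra.
Ivanova, Okonkwo and Saleh are each accorded doyen status, so the next rule applies.
Ivanova, Okonkwo and Saleh all have years accredited 22 years, so the next rule applies.
Ivanova, Okonkwo and Saleh are each Dean of a regional group, so the next rule applies.
Among Ivanova, Okonkwo and Saleh, alphabetically by surname: Ivanova before Okonkwo before Saleh.
Abara and Vance are each not accorded doyen status, so the next rule applies.
Abara and Vance both have years accredited 1 year, so the next rule applies.
Abara and Vance are each not a regional dean, so the next rule applies.
Among Abara and Vance, alphabetically by surname: Abara before Vance.
So Ibarra takes precedence.

Ibarra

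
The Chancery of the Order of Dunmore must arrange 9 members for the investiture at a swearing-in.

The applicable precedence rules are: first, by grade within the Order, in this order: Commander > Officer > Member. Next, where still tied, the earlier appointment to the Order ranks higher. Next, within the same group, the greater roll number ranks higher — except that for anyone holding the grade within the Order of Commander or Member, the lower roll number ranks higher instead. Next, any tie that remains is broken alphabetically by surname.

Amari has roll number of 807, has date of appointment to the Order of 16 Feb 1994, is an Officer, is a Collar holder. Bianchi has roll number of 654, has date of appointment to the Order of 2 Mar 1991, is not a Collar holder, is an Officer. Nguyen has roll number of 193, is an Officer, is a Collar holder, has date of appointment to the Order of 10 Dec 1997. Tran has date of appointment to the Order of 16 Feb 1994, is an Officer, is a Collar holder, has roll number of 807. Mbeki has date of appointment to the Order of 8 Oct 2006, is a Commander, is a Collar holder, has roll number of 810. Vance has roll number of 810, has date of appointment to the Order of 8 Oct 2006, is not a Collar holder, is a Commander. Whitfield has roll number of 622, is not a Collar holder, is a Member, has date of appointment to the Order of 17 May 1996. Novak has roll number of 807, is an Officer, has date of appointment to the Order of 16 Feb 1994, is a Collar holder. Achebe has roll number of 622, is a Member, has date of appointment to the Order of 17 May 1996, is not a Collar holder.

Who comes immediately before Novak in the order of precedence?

Amari

By grade within the Order: Mbeki and Vance (Commander); then Bianchi, Amari, Novak, Tran and Nguyen (Officer); then Achebe and Whitfield (Member).
Mbeki and Vance both have date of appointment to the Order 8 Oct 2006, so the next rule applies.
Mbeki and Vance both have roll number 810, so the next rule applies.
Among Mbeki and Vance, alphabetically by surname: Mbeki before Vance.
Among Bianchi, Amari, Novak, Tran and Nguyen, by date of appointment to the Order (earlier first): Bianchi (2 Mar 1991) before Amari, Novak and Tran (16 Feb 1994) before Nguyen (10 Dec 1997).
Amari, Novak and Tran all have roll number 807, so the next rule applies.
Among Amari, Novak and Tran, alphabetically by surname: Amari before Novak before Tran.
Achebe and Whitfield both have date of appointment to the Order 17 May 1996, so the next rule applies.
Achebe and Whitfield both have roll number 622, so the next rule applies.
Among Achebe and Whitfield, alphabetically by surname: Achebe before Whitfield.
Order: Mbeki, Vance, Bianchi, Amari, Novak, Tran, Nguyen, Achebe, Whitfield.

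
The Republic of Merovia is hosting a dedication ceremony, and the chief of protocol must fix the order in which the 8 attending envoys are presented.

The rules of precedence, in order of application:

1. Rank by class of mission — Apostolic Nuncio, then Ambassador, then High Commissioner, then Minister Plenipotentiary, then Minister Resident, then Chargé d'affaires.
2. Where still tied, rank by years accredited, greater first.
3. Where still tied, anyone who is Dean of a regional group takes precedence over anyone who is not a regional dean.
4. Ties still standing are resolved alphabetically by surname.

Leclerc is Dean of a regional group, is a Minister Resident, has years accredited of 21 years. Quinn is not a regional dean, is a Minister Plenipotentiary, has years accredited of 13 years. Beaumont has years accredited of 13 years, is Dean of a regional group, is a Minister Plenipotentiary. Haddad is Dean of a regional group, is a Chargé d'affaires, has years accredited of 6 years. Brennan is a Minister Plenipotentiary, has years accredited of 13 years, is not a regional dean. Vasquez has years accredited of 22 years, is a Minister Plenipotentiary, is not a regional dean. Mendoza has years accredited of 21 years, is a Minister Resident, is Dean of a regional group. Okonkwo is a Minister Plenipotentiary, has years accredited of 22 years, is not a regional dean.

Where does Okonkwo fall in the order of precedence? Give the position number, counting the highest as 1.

By class of mission: Okonkwo, Vasquez, Beaumont, Brennan and Quinn (Minister Plenipotentiary); then Leclerc and Mendoza (Minister Resident); then Haddad (Chargé d'affaires).
Among Okonkwo, Vasquez, Beaumont, Brennan and Quinn, by years accredited (higher first): Okonkwo and Vasquez (22 years) before Beaumont, Brennan and Quinn (13 years).
Okonkwo and Vasquez are each not a regional dean, so the next rule applies.
Among Okonkwo and Vasquez, alphabetically by surname: Okonkwo before Vasquez.
Among Beaumont, Brennan and Quinn, Dean of a regional group before not a regional dean: Beaumont (Dean of a regional group) before Brennan and Quinn (not a regional dean).
Among Brennan and Quinn, alphabetically by surname: Brennan before Quinn.
Leclerc and Mendoza both have years accredited 21 years, so the next rule applies.
Leclerc and Mendoza are each Dean of a regional group, so the next rule applies.
Among Leclerc and Mendoza, alphabetically by surname: Leclerc before Mendoza.
Order: Okonkwo, Vasquez, Beaumont, Brennan, Quinn, Leclerc, Mendoza, Haddad. So position 1.

1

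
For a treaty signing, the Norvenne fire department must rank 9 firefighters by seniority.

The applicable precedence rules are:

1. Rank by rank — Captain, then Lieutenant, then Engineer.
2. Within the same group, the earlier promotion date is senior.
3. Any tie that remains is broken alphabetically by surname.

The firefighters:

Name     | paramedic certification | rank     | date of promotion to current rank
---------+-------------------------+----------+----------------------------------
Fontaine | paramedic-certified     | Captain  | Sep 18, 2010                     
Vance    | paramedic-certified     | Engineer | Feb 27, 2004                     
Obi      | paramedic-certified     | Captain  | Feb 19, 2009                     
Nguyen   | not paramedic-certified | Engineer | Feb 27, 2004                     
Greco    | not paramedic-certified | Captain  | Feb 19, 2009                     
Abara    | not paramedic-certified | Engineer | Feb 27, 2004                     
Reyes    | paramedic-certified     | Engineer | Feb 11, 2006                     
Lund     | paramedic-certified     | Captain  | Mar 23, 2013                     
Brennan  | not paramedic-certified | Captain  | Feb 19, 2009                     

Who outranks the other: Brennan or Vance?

By rank: Brennan, Greco, Obi, Fontaine and Lund (Captain); then Abara, Nguyen, Vance and Reyes (Engineer).
Among Brennan, Greco, Obi, Fontaine and Lund, by date of promotion to current rank (earlier first): Brennan, Greco and Obi (Feb 19, 2009) before Fontaine (Sep 18, 2010) before Lund (Mar 23, 2013).
Among Brennan, Greco and Obi, alphabetically by surname: Brennan before Greco before Obi.
Among Abara, Nguyen, Vance and Reyes, by date of promotion to current rank (earlier first): Abara, Nguyen and Vance (Feb 27, 2004) before Reyes (Feb 11, 2006).
Among Abara, Nguyen and Vance, alphabetically by surname: Abara before Nguyen before Vance.
So Brennan takes precedence.

Brennan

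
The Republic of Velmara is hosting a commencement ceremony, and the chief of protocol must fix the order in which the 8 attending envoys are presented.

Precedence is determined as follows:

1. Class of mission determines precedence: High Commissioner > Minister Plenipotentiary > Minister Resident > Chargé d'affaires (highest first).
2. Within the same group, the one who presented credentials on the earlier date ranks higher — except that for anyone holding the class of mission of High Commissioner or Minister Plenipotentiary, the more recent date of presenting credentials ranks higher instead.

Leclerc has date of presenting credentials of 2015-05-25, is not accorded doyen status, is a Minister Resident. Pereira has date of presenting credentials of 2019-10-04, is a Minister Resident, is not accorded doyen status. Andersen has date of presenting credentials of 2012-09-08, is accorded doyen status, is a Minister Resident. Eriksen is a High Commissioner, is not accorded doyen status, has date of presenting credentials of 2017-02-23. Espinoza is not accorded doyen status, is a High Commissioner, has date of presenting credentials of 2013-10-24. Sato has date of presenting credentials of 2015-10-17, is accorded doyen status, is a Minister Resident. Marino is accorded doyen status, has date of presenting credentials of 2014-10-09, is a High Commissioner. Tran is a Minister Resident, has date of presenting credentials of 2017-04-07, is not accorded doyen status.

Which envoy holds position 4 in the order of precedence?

By class of mission: Eriksen, Marino and Espinoza (High Commissioner); then Andersen, Leclerc, Sato, Tran and Pereira (Minister Resident).
Among Eriksen, Marino and Espinoza, by date of presenting credentials (later first) (reversed rule for this group): Eriksen (2017-02-23) before Marino (2014-10-09) before Espinoza (2013-10-24).
Among Andersen, Leclerc, Sato, Tran and Pereira, by date of presenting credentials (earlier first): Andersen (2012-09-08) before Leclerc (2015-05-25) before Sato (2015-10-17) before Tran (2017-04-07) before Pereira (2019-10-04).
Order: Eriksen, Marino, Espinoza, Andersen, Leclerc, Sato, Tran, Pereira.

Andersen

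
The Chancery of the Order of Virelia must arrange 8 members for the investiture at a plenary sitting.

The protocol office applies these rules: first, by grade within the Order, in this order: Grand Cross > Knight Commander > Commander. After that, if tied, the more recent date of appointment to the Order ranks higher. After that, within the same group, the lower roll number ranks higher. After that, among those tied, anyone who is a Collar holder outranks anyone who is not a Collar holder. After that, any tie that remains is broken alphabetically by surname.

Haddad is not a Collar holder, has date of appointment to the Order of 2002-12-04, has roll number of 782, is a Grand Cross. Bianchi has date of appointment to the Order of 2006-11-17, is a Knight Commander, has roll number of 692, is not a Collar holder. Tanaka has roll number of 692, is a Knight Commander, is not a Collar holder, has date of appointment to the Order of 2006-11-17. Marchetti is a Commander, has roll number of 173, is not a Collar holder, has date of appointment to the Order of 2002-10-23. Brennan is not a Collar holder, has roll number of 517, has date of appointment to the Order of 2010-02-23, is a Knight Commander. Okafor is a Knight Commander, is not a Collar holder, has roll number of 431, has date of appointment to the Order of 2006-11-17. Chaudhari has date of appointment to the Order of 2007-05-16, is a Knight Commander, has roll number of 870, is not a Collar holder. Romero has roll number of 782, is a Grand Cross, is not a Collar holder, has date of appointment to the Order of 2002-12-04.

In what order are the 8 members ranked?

Haddad, Romero, Brennan, Chaudhari, Okafor, Bianchi, Tanaka, Marchetti

By grade within the Order: Haddad and Romero (Grand Cross); then Brennan, Chaudhari, Okafor, Bianchi and Tanaka (Knight Commander); then Marchetti (Commander).
Haddad and Romero both have date of appointment to the Order 2002-12-04, so the next rule applies.
Haddad and Romero both have roll number 782, so the next rule applies.
Haddad and Romero are each not a Collar holder, so the next rule applies.
Among Haddad and Romero, alphabetically by surname: Haddad before Romero.
Among Brennan, Chaudhari, Okafor, Bianchi and Tanaka, by date of appointment to the Order (later first): Brennan (2010-02-23) before Chaudhari (2007-05-16) before Okafor, Bianchi and Tanaka (2006-11-17).
Among Okafor, Bianchi and Tanaka, by roll number (lower first): Okafor (431) before Bianchi and Tanaka (692).
Bianchi and Tanaka are each not a Collar holder, so the next rule applies.
Among Bianchi and Tanaka, alphabetically by surname: Bianchi before Tanaka.
Full order: Haddad, Romero, Brennan, Chaudhari, Okafor, Bianchi, Tanaka, Marchetti.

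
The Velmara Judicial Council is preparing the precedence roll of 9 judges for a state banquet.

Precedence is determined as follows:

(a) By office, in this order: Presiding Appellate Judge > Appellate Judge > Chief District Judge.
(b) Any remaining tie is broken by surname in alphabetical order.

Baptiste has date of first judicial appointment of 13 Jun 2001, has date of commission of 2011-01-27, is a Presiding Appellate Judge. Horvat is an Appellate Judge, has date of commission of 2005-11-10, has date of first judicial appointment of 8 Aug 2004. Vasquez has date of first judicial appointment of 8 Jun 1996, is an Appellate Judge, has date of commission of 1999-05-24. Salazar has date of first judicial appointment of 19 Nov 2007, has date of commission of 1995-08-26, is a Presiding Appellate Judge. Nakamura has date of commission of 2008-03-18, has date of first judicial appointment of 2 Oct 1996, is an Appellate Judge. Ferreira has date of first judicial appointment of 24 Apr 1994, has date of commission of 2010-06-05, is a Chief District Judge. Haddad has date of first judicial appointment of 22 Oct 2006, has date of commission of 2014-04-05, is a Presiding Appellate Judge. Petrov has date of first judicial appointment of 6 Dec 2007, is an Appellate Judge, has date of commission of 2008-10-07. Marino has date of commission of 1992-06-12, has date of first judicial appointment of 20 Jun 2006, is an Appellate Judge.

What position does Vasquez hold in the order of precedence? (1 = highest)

By office: Baptiste, Haddad and Salazar (Presiding Appellate Judge); then Horvat, Marino, Nakamura, Petrov and Vasquez (Appellate Judge); then Ferreira (Chief District Judge).
Among Baptiste, Haddad and Salazar, alphabetically by surname: Baptiste before Haddad before Salazar.
Among Horvat, Marino, Nakamura, Petrov and Vasquez, alphabetically by surname: Horvat before Marino before Nakamura before Petrov before Vasquez.
Order: Baptiste, Haddad, Salazar, Horvat, Marino, Nakamura, Petrov, Vasquez, Ferreira. So position 8.

8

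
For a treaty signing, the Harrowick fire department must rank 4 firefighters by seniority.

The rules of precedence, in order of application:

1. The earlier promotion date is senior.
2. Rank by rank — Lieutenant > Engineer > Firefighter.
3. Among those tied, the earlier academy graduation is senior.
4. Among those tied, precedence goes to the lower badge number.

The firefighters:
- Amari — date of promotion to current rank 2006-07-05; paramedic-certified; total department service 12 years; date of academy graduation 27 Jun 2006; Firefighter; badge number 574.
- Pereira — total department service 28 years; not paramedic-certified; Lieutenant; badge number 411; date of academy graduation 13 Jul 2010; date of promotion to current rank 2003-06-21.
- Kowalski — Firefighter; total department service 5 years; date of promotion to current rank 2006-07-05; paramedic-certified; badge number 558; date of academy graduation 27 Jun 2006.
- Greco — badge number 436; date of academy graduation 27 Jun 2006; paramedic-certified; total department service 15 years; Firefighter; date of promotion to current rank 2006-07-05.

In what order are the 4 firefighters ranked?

By date of promotion to current rank (earlier first): Pereira (2003-06-21); then Greco, Kowalski and Amari (each 2006-07-05).
Greco, Kowalski and Amari are each Firefighter, so the next rule applies.
Greco, Kowalski and Amari all have date of academy graduation 27 Jun 2006, so the next rule applies.
Among Greco, Kowalski and Amari, by badge number (lower first): Greco (436) before Kowalski (558) before Amari (574).
Full order: Pereira, Greco, Kowalski, Amari.

Pereira, Greco, Kowalski, Amari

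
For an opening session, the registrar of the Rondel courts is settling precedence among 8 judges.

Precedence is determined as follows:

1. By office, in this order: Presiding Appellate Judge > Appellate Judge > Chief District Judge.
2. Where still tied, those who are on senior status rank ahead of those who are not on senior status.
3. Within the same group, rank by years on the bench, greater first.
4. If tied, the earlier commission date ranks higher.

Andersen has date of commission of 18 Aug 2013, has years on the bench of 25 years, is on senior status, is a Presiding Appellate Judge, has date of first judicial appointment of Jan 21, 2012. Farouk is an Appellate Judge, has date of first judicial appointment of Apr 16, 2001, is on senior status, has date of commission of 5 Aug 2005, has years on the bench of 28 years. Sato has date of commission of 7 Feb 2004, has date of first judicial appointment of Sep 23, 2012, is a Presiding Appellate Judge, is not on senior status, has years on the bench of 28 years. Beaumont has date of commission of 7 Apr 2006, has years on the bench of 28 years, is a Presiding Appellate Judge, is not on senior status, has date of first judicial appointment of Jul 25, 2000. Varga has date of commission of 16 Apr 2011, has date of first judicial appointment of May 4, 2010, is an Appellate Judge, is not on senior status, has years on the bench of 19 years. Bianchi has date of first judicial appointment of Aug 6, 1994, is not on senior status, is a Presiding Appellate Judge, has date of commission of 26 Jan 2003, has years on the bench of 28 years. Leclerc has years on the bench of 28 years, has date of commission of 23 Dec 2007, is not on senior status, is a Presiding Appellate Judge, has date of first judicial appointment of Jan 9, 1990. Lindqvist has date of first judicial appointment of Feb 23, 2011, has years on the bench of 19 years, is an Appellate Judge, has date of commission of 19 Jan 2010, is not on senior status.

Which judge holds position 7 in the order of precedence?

By office: Andersen, Bianchi, Sato, Beaumont and Leclerc (Presiding Appellate Judge); then Farouk, Lindqvist and Varga (Appellate Judge).
Among Andersen, Bianchi, Sato, Beaumont and Leclerc, on senior status before not on senior status: Andersen (on senior status) before Bianchi, Sato, Beaumont and Leclerc (not on senior status).
Bianchi, Sato, Beaumont and Leclerc all have years on the bench 28 years, so the next rule applies.
Among Bianchi, Sato, Beaumont and Leclerc, by date of commission (earlier first): Bianchi (26 Jan 2003) before Sato (7 Feb 2004) before Beaumont (7 Apr 2006) before Leclerc (23 Dec 2007).
Among Farouk, Lindqvist and Varga, on senior status before not on senior status: Farouk (on senior status) before Lindqvist and Varga (not on senior status).
Lindqvist and Varga both have years on the bench 19 years, so the next rule applies.
Among Lindqvist and Varga, by date of commission (earlier first): Lindqvist (19 Jan 2010) before Varga (16 Apr 2011).
Order: Andersen, Bianchi, Sato, Beaumont, Leclerc, Farouk, Lindqvist, Varga.

Lindqvist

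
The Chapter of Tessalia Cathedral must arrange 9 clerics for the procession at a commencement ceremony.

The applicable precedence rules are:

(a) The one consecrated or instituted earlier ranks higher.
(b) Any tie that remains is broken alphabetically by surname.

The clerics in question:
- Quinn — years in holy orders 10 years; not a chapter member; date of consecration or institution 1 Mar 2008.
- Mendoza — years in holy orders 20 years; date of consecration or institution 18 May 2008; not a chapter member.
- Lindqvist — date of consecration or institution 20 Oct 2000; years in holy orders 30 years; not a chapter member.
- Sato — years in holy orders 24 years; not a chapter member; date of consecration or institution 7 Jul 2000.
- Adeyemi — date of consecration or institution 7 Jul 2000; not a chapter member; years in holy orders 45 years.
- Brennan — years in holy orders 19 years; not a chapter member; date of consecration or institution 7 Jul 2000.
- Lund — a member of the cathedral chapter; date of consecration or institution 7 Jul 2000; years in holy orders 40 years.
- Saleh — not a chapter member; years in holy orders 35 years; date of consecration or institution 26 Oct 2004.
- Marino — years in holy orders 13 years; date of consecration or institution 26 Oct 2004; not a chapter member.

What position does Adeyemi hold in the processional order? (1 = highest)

By date of consecration or institution (earlier first): Adeyemi, Brennan, Lund and Sato (each 7 Jul 2000); then Lindqvist (20 Oct 2000); then Marino and Saleh (both 26 Oct 2004); then Quinn (1 Mar 2008); then Mendoza (18 May 2008).
Among Adeyemi, Brennan, Lund and Sato, alphabetically by surname: Adeyemi before Brennan before Lund before Sato.
Among Marino and Saleh, alphabetically by surname: Marino before Saleh.
Order: Adeyemi, Brennan, Lund, Sato, Lindqvist, Marino, Saleh, Quinn, Mendoza. So position 1.

1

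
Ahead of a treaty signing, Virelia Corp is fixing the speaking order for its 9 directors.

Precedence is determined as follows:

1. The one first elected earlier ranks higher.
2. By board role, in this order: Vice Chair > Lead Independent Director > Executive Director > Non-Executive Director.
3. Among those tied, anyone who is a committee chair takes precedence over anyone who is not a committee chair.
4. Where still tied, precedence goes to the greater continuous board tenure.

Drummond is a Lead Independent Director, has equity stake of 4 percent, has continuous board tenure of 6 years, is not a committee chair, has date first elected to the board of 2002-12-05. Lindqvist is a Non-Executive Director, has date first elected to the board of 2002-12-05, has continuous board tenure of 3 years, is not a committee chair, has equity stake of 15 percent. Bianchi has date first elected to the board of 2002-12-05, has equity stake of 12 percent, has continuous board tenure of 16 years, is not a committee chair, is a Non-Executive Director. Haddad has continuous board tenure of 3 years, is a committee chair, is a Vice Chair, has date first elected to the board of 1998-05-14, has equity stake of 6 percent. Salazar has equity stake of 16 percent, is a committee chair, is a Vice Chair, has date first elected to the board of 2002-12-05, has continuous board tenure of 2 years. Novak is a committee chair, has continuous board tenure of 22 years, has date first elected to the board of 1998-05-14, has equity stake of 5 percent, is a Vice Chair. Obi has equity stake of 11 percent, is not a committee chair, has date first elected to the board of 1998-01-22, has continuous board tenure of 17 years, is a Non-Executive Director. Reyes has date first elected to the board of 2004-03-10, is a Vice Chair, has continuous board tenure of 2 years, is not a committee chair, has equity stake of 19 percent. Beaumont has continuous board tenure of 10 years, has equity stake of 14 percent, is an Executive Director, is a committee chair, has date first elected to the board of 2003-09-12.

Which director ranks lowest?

By date first elected to the board (earlier first): Obi (1998-01-22); then Novak and Haddad (both 1998-05-14); then Salazar, Drummond, Bianchi and Lindqvist (each 2002-12-05); then Beaumont (2003-09-12); then Reyes (2004-03-10).
Novak and Haddad are each Vice Chair, so the next rule applies.
Novak and Haddad are each a committee chair, so the next rule applies.
Among Novak and Haddad, by continuous board tenure (higher first): Novak (22 years) before Haddad (3 years).
Among Salazar, Drummond, Bianchi and Lindqvist, by board role: Salazar (Vice Chair) before Drummond (Lead Independent Director) before Bianchi and Lindqvist (Non-Executive Director).
Bianchi and Lindqvist are each not a committee chair, so the next rule applies.
Among Bianchi and Lindqvist, by continuous board tenure (higher first): Bianchi (16 years) before Lindqvist (3 years).
Order: Obi, Novak, Haddad, Salazar, Drummond, Bianchi, Lindqvist, Beaumont, Reyes.

Reyes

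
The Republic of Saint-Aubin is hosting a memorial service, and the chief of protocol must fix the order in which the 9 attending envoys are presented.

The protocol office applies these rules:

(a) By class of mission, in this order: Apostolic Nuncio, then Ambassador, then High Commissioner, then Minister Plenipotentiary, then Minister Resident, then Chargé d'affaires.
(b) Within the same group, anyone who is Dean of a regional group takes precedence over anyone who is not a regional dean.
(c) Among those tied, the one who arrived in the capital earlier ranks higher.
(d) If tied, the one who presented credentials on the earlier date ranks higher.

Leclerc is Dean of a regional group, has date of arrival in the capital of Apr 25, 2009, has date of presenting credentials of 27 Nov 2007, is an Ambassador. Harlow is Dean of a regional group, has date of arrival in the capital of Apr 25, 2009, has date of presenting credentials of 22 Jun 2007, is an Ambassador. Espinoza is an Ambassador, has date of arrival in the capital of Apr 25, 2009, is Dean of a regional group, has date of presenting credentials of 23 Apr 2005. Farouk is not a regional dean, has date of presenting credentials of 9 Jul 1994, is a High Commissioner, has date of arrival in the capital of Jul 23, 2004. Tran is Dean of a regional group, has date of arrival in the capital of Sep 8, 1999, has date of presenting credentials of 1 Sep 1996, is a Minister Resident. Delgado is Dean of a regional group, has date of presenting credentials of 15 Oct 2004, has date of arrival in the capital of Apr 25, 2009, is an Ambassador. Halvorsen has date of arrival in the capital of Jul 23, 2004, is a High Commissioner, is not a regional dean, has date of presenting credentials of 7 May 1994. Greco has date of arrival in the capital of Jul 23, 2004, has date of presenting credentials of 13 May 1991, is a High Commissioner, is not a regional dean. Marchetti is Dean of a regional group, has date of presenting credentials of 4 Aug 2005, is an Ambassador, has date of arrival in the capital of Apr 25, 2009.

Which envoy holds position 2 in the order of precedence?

Espinoza

By class of mission: Delgado, Espinoza, Marchetti, Harlow and Leclerc (Ambassador); then Greco, Halvorsen and Farouk (High Commissioner); then Tran (Minister Resident).
Delgado, Espinoza, Marchetti, Harlow and Leclerc are each Dean of a regional group, so the next rule applies.
Delgado, Espinoza, Marchetti, Harlow and Leclerc all have date of arrival in the capital Apr 25, 2009, so the next rule applies.
Among Delgado, Espinoza, Marchetti, Harlow and Leclerc, by date of presenting credentials (earlier first): Delgado (15 Oct 2004) before Espinoza (23 Apr 2005) before Marchetti (4 Aug 2005) before Harlow (22 Jun 2007) before Leclerc (27 Nov 2007).
Greco, Halvorsen and Farouk are each not a regional dean, so the next rule applies.
Greco, Halvorsen and Farouk all have date of arrival in the capital Jul 23, 2004, so the next rule applies.
Among Greco, Halvorsen and Farouk, by date of presenting credentials (earlier first): Greco (13 May 1991) before Halvorsen (7 May 1994) before Farouk (9 Jul 1994).
Order: Delgado, Espinoza, Marchetti, Harlow, Leclerc, Greco, Halvorsen, Farouk, Tran.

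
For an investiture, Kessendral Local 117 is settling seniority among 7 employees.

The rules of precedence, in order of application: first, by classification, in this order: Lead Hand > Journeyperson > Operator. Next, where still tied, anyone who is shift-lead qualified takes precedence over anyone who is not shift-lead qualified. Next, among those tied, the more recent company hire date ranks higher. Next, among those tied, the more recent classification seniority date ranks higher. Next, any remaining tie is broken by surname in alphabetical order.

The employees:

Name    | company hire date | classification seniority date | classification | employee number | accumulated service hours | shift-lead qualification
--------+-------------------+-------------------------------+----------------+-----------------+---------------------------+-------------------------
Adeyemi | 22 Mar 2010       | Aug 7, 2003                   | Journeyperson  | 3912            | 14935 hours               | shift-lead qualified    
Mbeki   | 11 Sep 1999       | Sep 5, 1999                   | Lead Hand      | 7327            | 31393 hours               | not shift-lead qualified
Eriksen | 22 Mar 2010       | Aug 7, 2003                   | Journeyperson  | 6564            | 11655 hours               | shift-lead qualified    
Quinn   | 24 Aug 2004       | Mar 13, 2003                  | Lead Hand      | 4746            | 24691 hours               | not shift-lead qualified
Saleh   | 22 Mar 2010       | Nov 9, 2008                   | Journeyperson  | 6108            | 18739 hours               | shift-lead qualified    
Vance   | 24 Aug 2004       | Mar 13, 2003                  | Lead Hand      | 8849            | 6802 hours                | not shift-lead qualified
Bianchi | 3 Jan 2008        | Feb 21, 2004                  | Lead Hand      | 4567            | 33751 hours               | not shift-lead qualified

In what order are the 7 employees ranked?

Bianchi, Quinn, Vance, Mbeki, Saleh, Adeyemi, Eriksen

By classification: Bianchi, Quinn, Vance and Mbeki (Lead Hand); then Saleh, Adeyemi and Eriksen (Journeyperson).
Bianchi, Quinn, Vance and Mbeki are each not shift-lead qualified, so the next rule applies.
Among Bianchi, Quinn, Vance and Mbeki, by company hire date (later first): Bianchi (3 Jan 2008) before Quinn and Vance (24 Aug 2004) before Mbeki (11 Sep 1999).
Quinn and Vance both have classification seniority date Mar 13, 2003, so the next rule applies.
Among Quinn and Vance, alphabetically by surname: Quinn before Vance.
Saleh, Adeyemi and Eriksen are each shift-lead qualified, so the next rule applies.
Saleh, Adeyemi and Eriksen all have company hire date 22 Mar 2010, so the next rule applies.
Among Saleh, Adeyemi and Eriksen, by classification seniority date (later first): Saleh (Nov 9, 2008) before Adeyemi and Eriksen (Aug 7, 2003).
Among Adeyemi and Eriksen, alphabetically by surname: Adeyemi before Eriksen.
Full order: Bianchi, Quinn, Vance, Mbeki, Saleh, Adeyemi, Eriksen.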